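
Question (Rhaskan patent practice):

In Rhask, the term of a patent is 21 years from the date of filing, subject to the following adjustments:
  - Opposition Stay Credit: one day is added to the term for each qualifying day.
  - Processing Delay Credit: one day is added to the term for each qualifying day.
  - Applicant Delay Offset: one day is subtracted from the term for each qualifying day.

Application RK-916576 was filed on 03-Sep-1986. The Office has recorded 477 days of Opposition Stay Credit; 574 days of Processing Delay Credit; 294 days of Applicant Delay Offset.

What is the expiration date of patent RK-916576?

Base term: filing date + 21 years → 3 September 2007.
Opposition Stay Credit: +477 days → 23 December 2008.
Processing Delay Credit: +574 days → 20 July 2010.
Applicant Delay Offset: −294 days → 29 September 2009.

2009-09-29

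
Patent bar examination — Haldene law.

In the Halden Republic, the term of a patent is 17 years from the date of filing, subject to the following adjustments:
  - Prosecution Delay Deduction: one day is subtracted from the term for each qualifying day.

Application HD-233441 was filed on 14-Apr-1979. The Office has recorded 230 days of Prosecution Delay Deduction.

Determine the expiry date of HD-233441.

Base term: filing date + 17 years → 14 April 1996.
Prosecution Delay Deduction: −230 days → 28 August 1995.

1995-08-28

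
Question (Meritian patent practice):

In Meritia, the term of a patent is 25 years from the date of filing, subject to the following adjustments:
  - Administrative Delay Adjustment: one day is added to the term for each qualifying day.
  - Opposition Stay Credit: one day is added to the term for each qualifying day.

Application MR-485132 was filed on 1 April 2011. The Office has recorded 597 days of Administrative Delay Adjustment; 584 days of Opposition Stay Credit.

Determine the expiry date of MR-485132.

Base term: filing date + 25 years → 1 April 2036.
Administrative Delay Adjustment: +597 days → 19 November 2037.
Opposition Stay Credit: +584 days → 26 June 2039.

2039-06-26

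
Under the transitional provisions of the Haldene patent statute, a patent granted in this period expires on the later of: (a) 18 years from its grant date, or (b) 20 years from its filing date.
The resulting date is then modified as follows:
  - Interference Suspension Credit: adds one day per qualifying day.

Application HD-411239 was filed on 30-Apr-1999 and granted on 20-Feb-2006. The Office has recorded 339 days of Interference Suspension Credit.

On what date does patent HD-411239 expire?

January 24, 2025

(a) grant + 18 years → 20 February 2024.
(b) filing + 20 years → 30 April 2019.
Later of the two: 20 February 2024.
Interference Suspension Credit: +339 days → 24 January 2025.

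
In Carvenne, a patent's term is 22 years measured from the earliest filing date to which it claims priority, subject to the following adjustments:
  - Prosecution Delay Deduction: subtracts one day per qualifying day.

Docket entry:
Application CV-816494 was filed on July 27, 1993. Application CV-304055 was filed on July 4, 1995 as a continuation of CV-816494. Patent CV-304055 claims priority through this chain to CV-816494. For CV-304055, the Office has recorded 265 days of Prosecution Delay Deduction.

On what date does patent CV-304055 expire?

Earliest priority filing: 27 July 1993.
Base term: 27 July 1993 + 22 years → 27 July 2015.
Prosecution Delay Deduction: −265 days → 4 November 2014.

November 4, 2014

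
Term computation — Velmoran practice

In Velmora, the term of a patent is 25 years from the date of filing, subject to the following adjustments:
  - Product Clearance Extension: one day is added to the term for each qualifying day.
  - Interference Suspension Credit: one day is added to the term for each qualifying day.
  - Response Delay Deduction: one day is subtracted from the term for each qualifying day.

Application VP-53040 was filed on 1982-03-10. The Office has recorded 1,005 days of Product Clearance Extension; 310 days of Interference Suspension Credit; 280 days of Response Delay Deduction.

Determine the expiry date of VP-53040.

Base term: filing date + 25 years → 10 March 2007.
Product Clearance Extension: +1005 days → 9 December 2009.
Interference Suspension Credit: +310 days → 15 October 2010.
Response Delay Deduction: −280 days → 8 January 2010.

January 8, 2010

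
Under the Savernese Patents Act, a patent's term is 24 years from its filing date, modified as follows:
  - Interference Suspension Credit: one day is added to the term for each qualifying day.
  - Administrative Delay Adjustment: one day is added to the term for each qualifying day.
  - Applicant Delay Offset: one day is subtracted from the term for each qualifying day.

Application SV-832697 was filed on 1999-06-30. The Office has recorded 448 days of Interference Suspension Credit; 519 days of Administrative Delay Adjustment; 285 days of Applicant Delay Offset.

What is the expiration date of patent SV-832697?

2025-05-12

Base term: filing date + 24 years → 30 June 2023.
Interference Suspension Credit: +448 days → 20 September 2024.
Administrative Delay Adjustment: +519 days → 21 February 2026.
Applicant Delay Offset: −285 days → 12 May 2025.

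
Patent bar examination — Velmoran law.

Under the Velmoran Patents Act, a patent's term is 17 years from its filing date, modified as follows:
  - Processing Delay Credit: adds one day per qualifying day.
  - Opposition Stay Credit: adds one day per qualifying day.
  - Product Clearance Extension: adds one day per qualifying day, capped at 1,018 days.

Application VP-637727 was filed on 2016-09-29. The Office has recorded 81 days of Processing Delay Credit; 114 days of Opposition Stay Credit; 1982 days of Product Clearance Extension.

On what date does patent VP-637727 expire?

January 24, 2037

Base term: filing date + 17 years → 29 September 2033.
Processing Delay Credit: +81 days → 19 December 2033.
Opposition Stay Credit: +114 days → 12 April 2034.
Product Clearance Extension: 1982 days claimed exceeds the 1018-day cap, so +1018 days → 24 January 2037.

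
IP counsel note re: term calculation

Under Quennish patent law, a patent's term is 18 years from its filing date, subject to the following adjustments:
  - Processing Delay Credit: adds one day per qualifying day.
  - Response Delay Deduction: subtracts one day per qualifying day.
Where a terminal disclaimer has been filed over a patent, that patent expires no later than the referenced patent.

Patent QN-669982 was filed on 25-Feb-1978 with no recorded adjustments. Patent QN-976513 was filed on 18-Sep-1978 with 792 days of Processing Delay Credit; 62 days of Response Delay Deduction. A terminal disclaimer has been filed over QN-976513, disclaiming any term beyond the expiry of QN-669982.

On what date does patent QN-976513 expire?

Natural term of QN-976513:
  Base: filing + 18 years → 18 September 1996.
  Processing Delay Credit: +792 days → 19 November 1998.
  Response Delay Deduction: −62 days → 18 September 1998.
Expiry of referenced patent QN-669982:
  Base: filing + 18 years → 25 February 1996.
Terminal disclaimer: QN-976513 expires on the earlier of 18 September 1998 and 25 February 1996.

1996-02-25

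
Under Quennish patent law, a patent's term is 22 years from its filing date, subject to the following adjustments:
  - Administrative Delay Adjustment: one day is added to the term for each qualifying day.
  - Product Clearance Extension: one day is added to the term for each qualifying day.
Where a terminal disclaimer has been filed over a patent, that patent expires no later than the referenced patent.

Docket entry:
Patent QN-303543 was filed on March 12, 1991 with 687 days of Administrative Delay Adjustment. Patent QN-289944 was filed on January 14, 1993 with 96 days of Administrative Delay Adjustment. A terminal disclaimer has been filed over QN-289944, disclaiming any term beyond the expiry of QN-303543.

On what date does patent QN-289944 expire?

Natural term of QN-289944:
  Base: filing + 22 years → 14 January 2015.
  Administrative Delay Adjustment: +96 days → 20 April 2015.
Expiry of referenced patent QN-303543:
  Base: filing + 22 years → 12 March 2013.
  Administrative Delay Adjustment: +687 days → 28 January 2015.
Terminal disclaimer: QN-289944 expires on the earlier of 20 April 2015 and 28 January 2015.

January 28, 2015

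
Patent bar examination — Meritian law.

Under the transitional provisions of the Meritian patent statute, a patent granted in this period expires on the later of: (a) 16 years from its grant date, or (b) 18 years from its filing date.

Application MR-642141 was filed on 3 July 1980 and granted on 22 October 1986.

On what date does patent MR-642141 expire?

(a) grant + 16 years → 22 October 2002.
(b) filing + 18 years → 3 July 1998.
Later of the two: 22 October 2002.

October 22, 2002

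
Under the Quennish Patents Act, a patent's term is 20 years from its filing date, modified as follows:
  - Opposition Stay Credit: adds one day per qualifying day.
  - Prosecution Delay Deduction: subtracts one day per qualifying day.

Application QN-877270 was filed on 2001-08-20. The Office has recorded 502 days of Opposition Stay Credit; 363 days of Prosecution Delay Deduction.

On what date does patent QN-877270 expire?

Base term: filing date + 20 years → 20 August 2021.
Opposition Stay Credit: +502 days → 4 January 2023.
Prosecution Delay Deduction: −363 days → 6 January 2022.

2022-01-06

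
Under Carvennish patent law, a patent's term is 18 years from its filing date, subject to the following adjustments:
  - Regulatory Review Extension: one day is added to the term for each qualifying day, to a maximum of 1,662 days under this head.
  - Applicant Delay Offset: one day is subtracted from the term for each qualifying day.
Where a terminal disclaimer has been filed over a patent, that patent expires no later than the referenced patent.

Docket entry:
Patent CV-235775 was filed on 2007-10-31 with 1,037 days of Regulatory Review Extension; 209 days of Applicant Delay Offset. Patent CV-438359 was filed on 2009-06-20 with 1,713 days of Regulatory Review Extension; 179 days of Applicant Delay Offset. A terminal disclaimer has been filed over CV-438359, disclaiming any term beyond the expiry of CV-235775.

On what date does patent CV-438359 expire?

Natural term of CV-438359:
  Base: filing + 18 years → 20 June 2027.
  Regulatory Review Extension: 1713 days claimed exceeds the 1662-day cap, so +1662 days → 7 January 2032.
  Applicant Delay Offset: −179 days → 12 July 2031.
Expiry of referenced patent CV-235775:
  Base: filing + 18 years → 31 October 2025.
  Regulatory Review Extension: 1037 days (within the 1662-day cap) → +1037 days → 2 September 2028.
  Applicant Delay Offset: −209 days → 6 February 2028.
Terminal disclaimer: CV-438359 expires on the earlier of 12 July 2031 and 6 February 2028.

February 6, 2028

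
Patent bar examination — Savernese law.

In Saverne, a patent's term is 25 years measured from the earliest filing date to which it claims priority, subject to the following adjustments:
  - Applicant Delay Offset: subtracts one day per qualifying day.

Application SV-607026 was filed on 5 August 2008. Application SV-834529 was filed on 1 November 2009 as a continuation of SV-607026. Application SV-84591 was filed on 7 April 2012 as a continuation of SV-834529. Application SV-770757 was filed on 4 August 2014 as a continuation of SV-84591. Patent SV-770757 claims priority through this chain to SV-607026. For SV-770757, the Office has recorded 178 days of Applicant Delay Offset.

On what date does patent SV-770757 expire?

Earliest priority filing: 5 August 2008.
Base term: 5 August 2008 + 25 years → 5 August 2033.
Applicant Delay Offset: −178 days → 8 February 2033.

2033-02-08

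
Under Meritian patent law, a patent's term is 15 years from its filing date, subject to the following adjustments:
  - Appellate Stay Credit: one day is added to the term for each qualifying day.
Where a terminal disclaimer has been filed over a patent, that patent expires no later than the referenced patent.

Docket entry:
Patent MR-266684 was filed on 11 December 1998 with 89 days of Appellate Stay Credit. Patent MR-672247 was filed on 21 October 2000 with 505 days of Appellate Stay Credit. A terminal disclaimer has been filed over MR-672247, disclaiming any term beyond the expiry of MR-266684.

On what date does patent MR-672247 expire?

2014-03-10

Natural term of MR-672247:
  Base: filing + 15 years → 21 October 2015.
  Appellate Stay Credit: +505 days → 9 March 2017.
Expiry of referenced patent MR-266684:
  Base: filing + 15 years → 11 December 2013.
  Appellate Stay Credit: +89 days → 10 March 2014.
Terminal disclaimer: MR-672247 expires on the earlier of 9 March 2017 and 10 March 2014.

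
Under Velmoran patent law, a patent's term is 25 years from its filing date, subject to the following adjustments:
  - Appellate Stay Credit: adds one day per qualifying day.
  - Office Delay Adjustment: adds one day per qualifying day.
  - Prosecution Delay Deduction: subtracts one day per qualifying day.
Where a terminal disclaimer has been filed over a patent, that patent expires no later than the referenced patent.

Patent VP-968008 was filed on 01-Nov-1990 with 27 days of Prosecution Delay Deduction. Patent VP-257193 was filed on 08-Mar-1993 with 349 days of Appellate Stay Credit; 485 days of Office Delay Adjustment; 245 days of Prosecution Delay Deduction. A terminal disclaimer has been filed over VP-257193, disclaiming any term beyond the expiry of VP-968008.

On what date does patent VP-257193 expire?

2015-10-05

Natural term of VP-257193:
  Base: filing + 25 years → 8 March 2018.
  Appellate Stay Credit: +349 days → 20 February 2019.
  Office Delay Adjustment: +485 days → 19 June 2020.
  Prosecution Delay Deduction: −245 days → 18 October 2019.
Expiry of referenced patent VP-968008:
  Base: filing + 25 years → 1 November 2015.
  Prosecution Delay Deduction: −27 days → 5 October 2015.
Terminal disclaimer: VP-257193 expires on the earlier of 18 October 2019 and 5 October 2015.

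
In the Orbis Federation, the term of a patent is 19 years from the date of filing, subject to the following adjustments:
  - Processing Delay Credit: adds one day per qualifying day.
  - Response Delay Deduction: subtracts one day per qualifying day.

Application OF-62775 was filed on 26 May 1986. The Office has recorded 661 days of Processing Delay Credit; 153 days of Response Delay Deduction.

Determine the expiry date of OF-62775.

Base term: filing date + 19 years → 26 May 2005.
Processing Delay Credit: +661 days → 18 March 2007.
Response Delay Deduction: −153 days → 16 October 2006.

October 16, 2006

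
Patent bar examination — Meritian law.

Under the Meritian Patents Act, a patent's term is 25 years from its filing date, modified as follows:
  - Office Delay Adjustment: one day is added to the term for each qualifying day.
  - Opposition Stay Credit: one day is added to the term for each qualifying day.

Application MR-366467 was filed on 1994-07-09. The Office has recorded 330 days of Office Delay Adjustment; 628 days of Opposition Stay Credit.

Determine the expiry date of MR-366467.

Base term: filing date + 25 years → 9 July 2019.
Office Delay Adjustment: +330 days → 3 June 2020.
Opposition Stay Credit: +628 days → 21 February 2022.

February 21, 2022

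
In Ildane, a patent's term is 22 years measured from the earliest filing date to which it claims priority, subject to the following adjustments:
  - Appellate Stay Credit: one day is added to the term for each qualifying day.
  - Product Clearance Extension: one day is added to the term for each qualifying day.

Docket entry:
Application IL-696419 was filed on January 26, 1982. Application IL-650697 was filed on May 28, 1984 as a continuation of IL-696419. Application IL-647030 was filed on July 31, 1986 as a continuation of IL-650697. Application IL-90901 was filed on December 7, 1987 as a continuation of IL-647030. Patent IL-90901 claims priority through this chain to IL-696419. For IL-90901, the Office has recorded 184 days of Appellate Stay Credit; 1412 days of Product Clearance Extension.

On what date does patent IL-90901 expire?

Earliest priority filing: 26 January 1982.
Base term: 26 January 1982 + 22 years → 26 January 2004.
Appellate Stay Credit: +184 days → 28 July 2004.
Product Clearance Extension: +1412 days → 9 June 2008.

2008-06-09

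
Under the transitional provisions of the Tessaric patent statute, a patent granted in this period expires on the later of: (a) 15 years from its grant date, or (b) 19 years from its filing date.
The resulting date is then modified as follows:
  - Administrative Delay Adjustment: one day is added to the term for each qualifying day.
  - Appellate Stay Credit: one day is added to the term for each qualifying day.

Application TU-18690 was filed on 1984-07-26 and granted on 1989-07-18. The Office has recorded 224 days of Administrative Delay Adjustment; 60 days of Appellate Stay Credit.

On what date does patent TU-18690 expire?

(a) grant + 15 years → 18 July 2004.
(b) filing + 19 years → 26 July 2003.
Later of the two: 18 July 2004.
Administrative Delay Adjustment: +224 days → 27 February 2005.
Appellate Stay Credit: +60 days → 28 April 2005.

April 28, 2005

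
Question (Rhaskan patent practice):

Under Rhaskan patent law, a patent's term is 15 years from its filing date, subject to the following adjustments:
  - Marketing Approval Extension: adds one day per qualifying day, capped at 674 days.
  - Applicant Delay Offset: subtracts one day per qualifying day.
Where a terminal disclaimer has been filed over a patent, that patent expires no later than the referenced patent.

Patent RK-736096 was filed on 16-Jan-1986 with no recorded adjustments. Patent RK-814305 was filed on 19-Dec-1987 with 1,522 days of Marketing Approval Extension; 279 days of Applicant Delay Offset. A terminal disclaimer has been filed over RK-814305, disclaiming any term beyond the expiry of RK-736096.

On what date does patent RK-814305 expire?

Natural term of RK-814305:
  Base: filing + 15 years → 19 December 2002.
  Marketing Approval Extension: 1522 days claimed exceeds the 674-day cap, so +674 days → 23 October 2004.
  Applicant Delay Offset: −279 days → 18 January 2004.
Expiry of referenced patent RK-736096:
  Base: filing + 15 years → 16 January 2001.
Terminal disclaimer: RK-814305 expires on the earlier of 18 January 2004 and 16 January 2001.

2001-01-16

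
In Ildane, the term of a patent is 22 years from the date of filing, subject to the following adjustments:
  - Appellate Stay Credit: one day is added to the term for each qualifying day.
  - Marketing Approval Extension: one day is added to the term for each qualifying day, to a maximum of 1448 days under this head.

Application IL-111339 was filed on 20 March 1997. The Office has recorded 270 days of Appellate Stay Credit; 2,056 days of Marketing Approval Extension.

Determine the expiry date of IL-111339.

December 2, 2023

Base term: filing date + 22 years → 20 March 2019.
Appellate Stay Credit: +270 days → 15 December 2019.
Marketing Approval Extension: 2056 days claimed exceeds the 1448-day cap, so +1448 days → 2 December 2023.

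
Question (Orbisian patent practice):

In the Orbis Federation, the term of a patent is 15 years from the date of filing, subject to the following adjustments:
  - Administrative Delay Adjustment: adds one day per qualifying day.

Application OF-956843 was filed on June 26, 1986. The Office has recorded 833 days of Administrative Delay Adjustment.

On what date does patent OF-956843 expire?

2003-10-07

Base term: filing date + 15 years → 26 June 2001.
Administrative Delay Adjustment: +833 days → 7 October 2003.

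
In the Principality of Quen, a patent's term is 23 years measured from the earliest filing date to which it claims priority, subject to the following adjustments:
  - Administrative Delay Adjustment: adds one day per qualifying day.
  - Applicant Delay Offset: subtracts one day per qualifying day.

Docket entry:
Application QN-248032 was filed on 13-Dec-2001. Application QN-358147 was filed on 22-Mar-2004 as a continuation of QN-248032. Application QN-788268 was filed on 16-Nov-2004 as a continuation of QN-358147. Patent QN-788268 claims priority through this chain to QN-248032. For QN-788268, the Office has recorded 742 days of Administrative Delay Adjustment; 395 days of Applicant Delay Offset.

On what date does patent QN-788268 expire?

Earliest priority filing: 13 December 2001.
Base term: 13 December 2001 + 23 years → 13 December 2024.
Administrative Delay Adjustment: +742 days → 25 December 2026.
Applicant Delay Offset: −395 days → 25 November 2025.

November 25, 2025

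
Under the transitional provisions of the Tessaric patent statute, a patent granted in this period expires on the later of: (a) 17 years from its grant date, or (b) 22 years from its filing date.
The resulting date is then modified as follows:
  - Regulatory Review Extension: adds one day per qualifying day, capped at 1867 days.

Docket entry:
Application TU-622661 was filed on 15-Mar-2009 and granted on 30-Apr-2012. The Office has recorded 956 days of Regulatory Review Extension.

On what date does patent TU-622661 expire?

2033-10-26

(a) grant + 17 years → 30 April 2029.
(b) filing + 22 years → 15 March 2031.
Later of the two: 15 March 2031.
Regulatory Review Extension: 956 days (within the 1867-day cap) → +956 days → 26 October 2033.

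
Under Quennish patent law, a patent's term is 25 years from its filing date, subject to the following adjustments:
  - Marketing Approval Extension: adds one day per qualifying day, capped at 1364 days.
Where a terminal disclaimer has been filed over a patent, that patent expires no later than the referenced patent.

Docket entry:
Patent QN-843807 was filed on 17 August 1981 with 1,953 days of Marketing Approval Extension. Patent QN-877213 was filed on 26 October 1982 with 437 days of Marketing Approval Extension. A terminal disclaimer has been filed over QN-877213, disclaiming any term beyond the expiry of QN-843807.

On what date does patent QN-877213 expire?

Natural term of QN-877213:
  Base: filing + 25 years → 26 October 2007.
  Marketing Approval Extension: 437 days (within the 1364-day cap) → +437 days → 5 January 2009.
Expiry of referenced patent QN-843807:
  Base: filing + 25 years → 17 August 2006.
  Marketing Approval Extension: 1953 days claimed exceeds the 1364-day cap, so +1364 days → 12 May 2010.
Terminal disclaimer: QN-877213 expires on the earlier of 5 January 2009 and 12 May 2010.

2009-01-05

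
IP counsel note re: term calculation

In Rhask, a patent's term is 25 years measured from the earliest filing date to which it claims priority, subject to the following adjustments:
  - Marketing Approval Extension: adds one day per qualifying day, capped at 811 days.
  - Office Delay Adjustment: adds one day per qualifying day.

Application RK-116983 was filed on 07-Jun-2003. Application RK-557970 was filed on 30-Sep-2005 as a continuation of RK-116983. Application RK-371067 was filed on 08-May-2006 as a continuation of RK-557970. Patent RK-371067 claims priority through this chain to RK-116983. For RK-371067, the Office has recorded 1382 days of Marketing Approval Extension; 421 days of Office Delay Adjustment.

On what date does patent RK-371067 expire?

October 22, 2031

Earliest priority filing: 7 June 2003.
Base term: 7 June 2003 + 25 years → 7 June 2028.
Marketing Approval Extension: 1382 days claimed exceeds the 811-day cap, so +811 days → 27 August 2030.
Office Delay Adjustment: +421 days → 22 October 2031.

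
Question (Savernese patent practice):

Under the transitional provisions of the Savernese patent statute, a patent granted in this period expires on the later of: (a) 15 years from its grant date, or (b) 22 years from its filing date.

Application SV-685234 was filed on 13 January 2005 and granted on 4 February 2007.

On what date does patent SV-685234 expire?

(a) grant + 15 years → 4 February 2022.
(b) filing + 22 years → 13 January 2027.
Later of the two: 13 January 2027.

January 13, 2027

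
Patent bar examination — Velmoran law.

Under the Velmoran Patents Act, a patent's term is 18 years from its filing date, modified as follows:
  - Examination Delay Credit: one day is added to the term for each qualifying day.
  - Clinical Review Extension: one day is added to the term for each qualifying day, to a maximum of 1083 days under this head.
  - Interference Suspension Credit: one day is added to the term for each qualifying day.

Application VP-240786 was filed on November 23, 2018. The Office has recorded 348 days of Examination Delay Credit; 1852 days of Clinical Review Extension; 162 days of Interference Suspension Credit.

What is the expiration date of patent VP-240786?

2041-04-04

Base term: filing date + 18 years → 23 November 2036.
Examination Delay Credit: +348 days → 6 November 2037.
Clinical Review Extension: 1852 days claimed exceeds the 1083-day cap, so +1083 days → 24 October 2040.
Interference Suspension Credit: +162 days → 4 April 2041.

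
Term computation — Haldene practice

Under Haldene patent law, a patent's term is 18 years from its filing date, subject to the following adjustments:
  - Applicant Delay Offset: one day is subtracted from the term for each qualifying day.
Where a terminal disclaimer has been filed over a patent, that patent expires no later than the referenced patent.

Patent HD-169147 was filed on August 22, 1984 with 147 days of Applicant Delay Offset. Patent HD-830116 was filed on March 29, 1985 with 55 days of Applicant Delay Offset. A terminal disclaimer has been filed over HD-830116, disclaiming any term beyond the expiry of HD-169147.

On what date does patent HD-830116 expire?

2002-03-28

Natural term of HD-830116:
  Base: filing + 18 years → 29 March 2003.
  Applicant Delay Offset: −55 days → 2 February 2003.
Expiry of referenced patent HD-169147:
  Base: filing + 18 years → 22 August 2002.
  Applicant Delay Offset: −147 days → 28 March 2002.
Terminal disclaimer: HD-830116 expires on the earlier of 2 February 2003 and 28 March 2002.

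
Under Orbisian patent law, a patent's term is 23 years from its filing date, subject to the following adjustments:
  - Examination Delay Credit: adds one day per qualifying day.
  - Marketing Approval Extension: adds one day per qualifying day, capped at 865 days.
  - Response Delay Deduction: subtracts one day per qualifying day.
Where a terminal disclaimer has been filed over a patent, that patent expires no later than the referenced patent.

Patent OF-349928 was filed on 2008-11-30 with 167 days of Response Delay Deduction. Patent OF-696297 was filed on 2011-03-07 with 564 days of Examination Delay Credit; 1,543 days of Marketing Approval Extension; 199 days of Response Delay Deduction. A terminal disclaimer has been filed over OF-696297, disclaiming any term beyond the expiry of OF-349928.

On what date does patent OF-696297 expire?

June 16, 2031

Natural term of OF-696297:
  Base: filing + 23 years → 7 March 2034.
  Examination Delay Credit: +564 days → 22 September 2035.
  Marketing Approval Extension: 1543 days claimed exceeds the 865-day cap, so +865 days → 3 February 2038.
  Response Delay Deduction: −199 days → 19 July 2037.
Expiry of referenced patent OF-349928:
  Base: filing + 23 years → 30 November 2031.
  Response Delay Deduction: −167 days → 16 June 2031.
Terminal disclaimer: OF-696297 expires on the earlier of 19 July 2037 and 16 June 2031.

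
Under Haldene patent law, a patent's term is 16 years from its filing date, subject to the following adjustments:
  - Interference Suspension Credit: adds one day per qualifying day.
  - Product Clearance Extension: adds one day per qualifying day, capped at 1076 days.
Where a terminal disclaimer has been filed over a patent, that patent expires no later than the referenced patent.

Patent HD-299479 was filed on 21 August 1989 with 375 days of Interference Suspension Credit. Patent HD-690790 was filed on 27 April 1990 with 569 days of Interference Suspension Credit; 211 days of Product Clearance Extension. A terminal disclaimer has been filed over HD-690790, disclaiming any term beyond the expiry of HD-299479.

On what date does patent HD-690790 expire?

Natural term of HD-690790:
  Base: filing + 16 years → 27 April 2006.
  Interference Suspension Credit: +569 days → 17 November 2007.
  Product Clearance Extension: 211 days (within the 1076-day cap) → +211 days → 15 June 2008.
Expiry of referenced patent HD-299479:
  Base: filing + 16 years → 21 August 2005.
  Interference Suspension Credit: +375 days → 31 August 2006.
Terminal disclaimer: HD-690790 expires on the earlier of 15 June 2008 and 31 August 2006.

August 31, 2006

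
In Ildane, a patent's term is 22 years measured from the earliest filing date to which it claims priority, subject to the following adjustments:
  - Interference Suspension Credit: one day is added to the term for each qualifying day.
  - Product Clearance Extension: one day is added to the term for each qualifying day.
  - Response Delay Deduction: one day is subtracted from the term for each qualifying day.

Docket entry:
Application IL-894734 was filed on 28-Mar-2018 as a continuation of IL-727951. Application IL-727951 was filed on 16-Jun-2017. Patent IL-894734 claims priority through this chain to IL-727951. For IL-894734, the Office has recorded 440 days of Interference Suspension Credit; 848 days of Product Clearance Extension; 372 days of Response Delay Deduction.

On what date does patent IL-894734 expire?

December 18, 2041

Earliest priority filing: 16 June 2017.
Base term: 16 June 2017 + 22 years → 16 June 2039.
Interference Suspension Credit: +440 days → 29 August 2040.
Product Clearance Extension: +848 days → 25 December 2042.
Response Delay Deduction: −372 days → 18 December 2041.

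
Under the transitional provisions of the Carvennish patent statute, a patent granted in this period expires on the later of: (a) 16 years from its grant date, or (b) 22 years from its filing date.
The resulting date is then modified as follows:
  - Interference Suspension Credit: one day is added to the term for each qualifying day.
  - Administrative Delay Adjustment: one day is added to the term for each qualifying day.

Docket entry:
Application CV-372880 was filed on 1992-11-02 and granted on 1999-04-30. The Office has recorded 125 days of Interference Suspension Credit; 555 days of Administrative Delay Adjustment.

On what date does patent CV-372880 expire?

March 10, 2017

(a) grant + 16 years → 30 April 2015.
(b) filing + 22 years → 2 November 2014.
Later of the two: 30 April 2015.
Interference Suspension Credit: +125 days → 2 September 2015.
Administrative Delay Adjustment: +555 days → 10 March 2017.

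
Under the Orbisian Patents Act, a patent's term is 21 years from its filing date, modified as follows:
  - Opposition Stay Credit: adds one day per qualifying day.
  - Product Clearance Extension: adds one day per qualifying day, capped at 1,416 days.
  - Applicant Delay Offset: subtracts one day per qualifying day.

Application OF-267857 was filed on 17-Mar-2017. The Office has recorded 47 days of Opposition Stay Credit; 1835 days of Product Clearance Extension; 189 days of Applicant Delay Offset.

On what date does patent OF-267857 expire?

Base term: filing date + 21 years → 17 March 2038.
Opposition Stay Credit: +47 days → 3 May 2038.
Product Clearance Extension: 1835 days claimed exceeds the 1416-day cap, so +1416 days → 19 March 2042.
Applicant Delay Offset: −189 days → 11 September 2041.

September 11, 2041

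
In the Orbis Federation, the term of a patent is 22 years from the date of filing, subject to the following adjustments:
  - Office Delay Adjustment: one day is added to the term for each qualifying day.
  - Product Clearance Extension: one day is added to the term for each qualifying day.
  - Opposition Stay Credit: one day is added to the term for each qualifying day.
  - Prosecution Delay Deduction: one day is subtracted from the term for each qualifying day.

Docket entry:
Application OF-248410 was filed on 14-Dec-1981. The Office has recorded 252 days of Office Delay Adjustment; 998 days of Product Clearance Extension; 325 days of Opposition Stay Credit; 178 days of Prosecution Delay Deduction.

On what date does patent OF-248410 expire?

Base term: filing date + 22 years → 14 December 2003.
Office Delay Adjustment: +252 days → 22 August 2004.
Product Clearance Extension: +998 days → 17 May 2007.
Opposition Stay Credit: +325 days → 6 April 2008.
Prosecution Delay Deduction: −178 days → 11 October 2007.

October 11, 2007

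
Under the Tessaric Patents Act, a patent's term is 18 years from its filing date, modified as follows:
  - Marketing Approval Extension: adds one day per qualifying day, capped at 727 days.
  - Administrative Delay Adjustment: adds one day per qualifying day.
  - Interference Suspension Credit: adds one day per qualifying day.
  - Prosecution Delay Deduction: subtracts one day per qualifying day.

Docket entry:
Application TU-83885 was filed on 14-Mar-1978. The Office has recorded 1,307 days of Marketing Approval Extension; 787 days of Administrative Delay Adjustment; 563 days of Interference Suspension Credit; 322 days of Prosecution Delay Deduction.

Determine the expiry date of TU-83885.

January 2, 2001

Base term: filing date + 18 years → 14 March 1996.
Marketing Approval Extension: 1307 days claimed exceeds the 727-day cap, so +727 days → 11 March 1998.
Administrative Delay Adjustment: +787 days → 6 May 2000.
Interference Suspension Credit: +563 days → 20 November 2001.
Prosecution Delay Deduction: −322 days → 2 January 2001.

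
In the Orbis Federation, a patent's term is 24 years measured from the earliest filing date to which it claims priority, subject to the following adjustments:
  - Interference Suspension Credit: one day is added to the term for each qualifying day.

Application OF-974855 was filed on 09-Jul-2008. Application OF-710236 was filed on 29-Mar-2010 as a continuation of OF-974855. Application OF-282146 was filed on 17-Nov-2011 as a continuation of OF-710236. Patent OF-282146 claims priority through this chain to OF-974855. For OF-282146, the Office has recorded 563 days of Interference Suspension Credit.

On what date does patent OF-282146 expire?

Earliest priority filing: 9 July 2008.
Base term: 9 July 2008 + 24 years → 9 July 2032.
Interference Suspension Credit: +563 days → 23 January 2034.

January 23, 2034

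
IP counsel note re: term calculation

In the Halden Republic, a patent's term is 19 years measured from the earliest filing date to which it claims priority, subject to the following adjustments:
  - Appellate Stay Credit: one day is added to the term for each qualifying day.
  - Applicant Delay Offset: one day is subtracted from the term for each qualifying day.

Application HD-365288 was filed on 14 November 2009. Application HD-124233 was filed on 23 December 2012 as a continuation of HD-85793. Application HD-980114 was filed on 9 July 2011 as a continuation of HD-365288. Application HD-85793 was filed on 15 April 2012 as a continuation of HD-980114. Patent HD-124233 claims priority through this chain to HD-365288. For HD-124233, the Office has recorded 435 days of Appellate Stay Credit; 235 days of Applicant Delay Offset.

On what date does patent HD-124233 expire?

Earliest priority filing: 14 November 2009.
Base term: 14 November 2009 + 19 years → 14 November 2028.
Appellate Stay Credit: +435 days → 23 January 2030.
Applicant Delay Offset: −235 days → 2 June 2029.

2029-06-02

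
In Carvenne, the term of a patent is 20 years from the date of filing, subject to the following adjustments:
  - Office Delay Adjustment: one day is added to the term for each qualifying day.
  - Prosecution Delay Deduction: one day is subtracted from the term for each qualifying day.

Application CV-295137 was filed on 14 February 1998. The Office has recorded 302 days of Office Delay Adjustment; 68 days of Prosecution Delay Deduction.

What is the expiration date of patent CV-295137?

Base term: filing date + 20 years → 14 February 2018.
Office Delay Adjustment: +302 days → 13 December 2018.
Prosecution Delay Deduction: −68 days → 6 October 2018.

2018-10-06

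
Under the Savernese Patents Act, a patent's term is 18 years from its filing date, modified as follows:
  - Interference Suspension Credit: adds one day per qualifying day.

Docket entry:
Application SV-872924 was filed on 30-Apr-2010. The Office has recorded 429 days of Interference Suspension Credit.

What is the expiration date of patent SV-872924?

2029-07-03

Base term: filing date + 18 years → 30 April 2028.
Interference Suspension Credit: +429 days → 3 July 2029.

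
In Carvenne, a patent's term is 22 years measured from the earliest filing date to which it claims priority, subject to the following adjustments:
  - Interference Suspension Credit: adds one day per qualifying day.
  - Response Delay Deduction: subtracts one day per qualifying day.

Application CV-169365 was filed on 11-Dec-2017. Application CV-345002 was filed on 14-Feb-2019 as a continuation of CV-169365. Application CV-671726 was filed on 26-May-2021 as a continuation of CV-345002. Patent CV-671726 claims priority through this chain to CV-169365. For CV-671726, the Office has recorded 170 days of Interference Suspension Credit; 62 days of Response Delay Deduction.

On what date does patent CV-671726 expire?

March 28, 2040

Earliest priority filing: 11 December 2017.
Base term: 11 December 2017 + 22 years → 11 December 2039.
Interference Suspension Credit: +170 days → 29 May 2040.
Response Delay Deduction: −62 days → 28 March 2040.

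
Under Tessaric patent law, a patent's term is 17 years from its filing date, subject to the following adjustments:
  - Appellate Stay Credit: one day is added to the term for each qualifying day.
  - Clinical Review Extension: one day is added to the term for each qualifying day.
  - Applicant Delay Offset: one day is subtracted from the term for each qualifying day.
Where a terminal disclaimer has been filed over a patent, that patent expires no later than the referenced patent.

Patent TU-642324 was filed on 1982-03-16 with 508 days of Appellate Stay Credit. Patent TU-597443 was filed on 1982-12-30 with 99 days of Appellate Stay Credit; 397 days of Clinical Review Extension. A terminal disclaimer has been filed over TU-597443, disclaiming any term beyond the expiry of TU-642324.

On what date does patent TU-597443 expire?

Natural term of TU-597443:
  Base: filing + 17 years → 30 December 1999.
  Appellate Stay Credit: +99 days → 7 April 2000.
  Clinical Review Extension: +397 days → 9 May 2001.
Expiry of referenced patent TU-642324:
  Base: filing + 17 years → 16 March 1999.
  Appellate Stay Credit: +508 days → 5 August 2000.
Terminal disclaimer: TU-597443 expires on the earlier of 9 May 2001 and 5 August 2000.

2000-08-05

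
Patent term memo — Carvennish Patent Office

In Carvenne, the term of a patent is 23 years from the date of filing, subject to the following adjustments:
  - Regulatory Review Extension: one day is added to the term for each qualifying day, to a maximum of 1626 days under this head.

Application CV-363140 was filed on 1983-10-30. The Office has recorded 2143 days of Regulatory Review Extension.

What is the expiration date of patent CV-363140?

Base term: filing date + 23 years → 30 October 2006.
Regulatory Review Extension: 2143 days claimed exceeds the 1626-day cap, so +1626 days → 13 April 2011.

April 13, 2011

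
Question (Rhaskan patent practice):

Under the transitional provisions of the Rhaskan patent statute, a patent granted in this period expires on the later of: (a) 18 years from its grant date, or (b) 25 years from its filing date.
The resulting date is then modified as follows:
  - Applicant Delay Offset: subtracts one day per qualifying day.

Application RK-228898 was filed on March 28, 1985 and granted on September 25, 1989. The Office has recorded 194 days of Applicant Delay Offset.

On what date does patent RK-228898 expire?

(a) grant + 18 years → 25 September 2007.
(b) filing + 25 years → 28 March 2010.
Later of the two: 28 March 2010.
Applicant Delay Offset: −194 days → 15 September 2009.

September 15, 2009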